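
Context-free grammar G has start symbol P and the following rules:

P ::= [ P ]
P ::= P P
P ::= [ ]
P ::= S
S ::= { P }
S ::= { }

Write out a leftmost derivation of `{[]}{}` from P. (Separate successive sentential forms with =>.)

P=>PP=>SP=>{P}P=>{[]}P=>{[]}S=>{[]}{}

P => PP   [P ::= P P]
PP => SP   [P ::= S]
SP => {P}P   [S ::= { P }]
{P}P => {[]}P   [P ::= [ ]]
{[]}P => {[]}S   [P ::= S]
{[]}S => {[]}{}   [S ::= { }]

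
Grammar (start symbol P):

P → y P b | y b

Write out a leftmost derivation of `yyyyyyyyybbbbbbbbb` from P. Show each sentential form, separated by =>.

P => yPb   [P → y P b]
yPb => yyPbb   [P → y P b]
yyPbb => yyyPbbb   [P → y P b]
yyyPbbb => yyyyPbbbb   [P → y P b]
yyyyPbbbb => yyyyyPbbbbb   [P → y P b]
yyyyyPbbbbb => yyyyyyPbbbbbb   [P → y P b]
yyyyyyPbbbbbb => yyyyyyyPbbbbbbb   [P → y P b]
yyyyyyyPbbbbbbb => yyyyyyyyPbbbbbbbb   [P → y P b]
yyyyyyyyPbbbbbbbb => yyyyyyyyybbbbbbbbb   [P → y b]

P => yPb => yyPbb => yyyPbbb => yyyyPbbbb => yyyyyPbbbbb => yyyyyyPbbbbbb => yyyyyyyPbbbbbbb => yyyyyyyyPbbbbbbbb => yyyyyyyyybbbbbbbbb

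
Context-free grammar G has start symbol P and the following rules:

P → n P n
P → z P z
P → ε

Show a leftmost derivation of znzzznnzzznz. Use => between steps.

P=>zPz=>znPnz=>znzPznz=>znzzPzznz=>znzzzPzzznz=>znzzznPnzzznz=>znzzznnzzznz

P => zPz   [P → z P z]
zPz => znPnz   [P → n P n]
znPnz => znzPznz   [P → z P z]
znzPznz => znzzPzznz   [P → z P z]
znzzPzznz => znzzzPzzznz   [P → z P z]
znzzzPzzznz => znzzznPnzzznz   [P → n P n]
znzzznPnzzznz => znzzznnzzznz   [P → ε]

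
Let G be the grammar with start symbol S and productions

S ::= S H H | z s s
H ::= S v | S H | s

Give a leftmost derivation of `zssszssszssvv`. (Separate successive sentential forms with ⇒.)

S ⇒ SHH ⇒ zssHH ⇒ zsssH ⇒ zsssSv ⇒ zsssSHHv ⇒ zssszssHHv ⇒ zssszsssHv ⇒ zssszsssSvv ⇒ zssszssszssvv

S ⇒ SHH   [S ::= S H H]
SHH ⇒ zssHH   [S ::= z s s]
zssHH ⇒ zsssH   [H ::= s]
zsssH ⇒ zsssSv   [H ::= S v]
zsssSv ⇒ zsssSHHv   [S ::= S H H]
zsssSHHv ⇒ zssszssHHv   [S ::= z s s]
zssszssHHv ⇒ zssszsssHv   [H ::= s]
zssszsssHv ⇒ zssszsssSvv   [H ::= S v]
zssszsssSvv ⇒ zssszssszssvv   [S ::= z s s]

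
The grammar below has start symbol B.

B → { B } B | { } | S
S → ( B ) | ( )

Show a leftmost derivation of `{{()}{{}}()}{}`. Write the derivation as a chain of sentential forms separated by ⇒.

B ⇒ {B}B ⇒ {{B}B}B ⇒ {{S}B}B ⇒ {{()}B}B ⇒ {{()}{B}B}B ⇒ {{()}{{}}B}B ⇒ {{()}{{}}S}B ⇒ {{()}{{}}()}B ⇒ {{()}{{}}()}{}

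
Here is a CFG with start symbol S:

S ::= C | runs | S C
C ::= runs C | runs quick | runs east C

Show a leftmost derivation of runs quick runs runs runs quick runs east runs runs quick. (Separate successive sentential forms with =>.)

S => S C   [S ::= S C]
S C => S C C   [S ::= S C]
S C C => C C C   [S ::= C]
C C C => runs quick C C   [C ::= runs quick]
runs quick C C => runs quick runs C C   [C ::= runs C]
runs quick runs C C => runs quick runs runs C C   [C ::= runs C]
runs quick runs runs C C => runs quick runs runs runs quick C   [C ::= runs quick]
runs quick runs runs runs quick C => runs quick runs runs runs quick runs east C   [C ::= runs east C]
runs quick runs runs runs quick runs east C => runs quick runs runs runs quick runs east runs C   [C ::= runs C]
runs quick runs runs runs quick runs east runs C => runs quick runs runs runs quick runs east runs runs quick   [C ::= runs quick]

S => S C => S C C => C C C => runs quick C C => runs quick runs C C => runs quick runs runs C C => runs quick runs runs runs quick C => runs quick runs runs runs quick runs east C => runs quick runs runs runs quick runs east runs C => runs quick runs runs runs quick runs east runs runs quick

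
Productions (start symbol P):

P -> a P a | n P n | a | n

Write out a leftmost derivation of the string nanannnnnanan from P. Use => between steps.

P => nPn   [P -> n P n]
nPn => naPan   [P -> a P a]
naPan => nanPnan   [P -> n P n]
nanPnan => nanaPanan   [P -> a P a]
nanaPanan => nananPnanan   [P -> n P n]
nananPnanan => nanannPnnanan   [P -> n P n]
nanannPnnanan => nanannnnnanan   [P -> n]

P=>nPn=>naPan=>nanPnan=>nanaPanan=>nananPnanan=>nanannPnnanan=>nanannnnnanan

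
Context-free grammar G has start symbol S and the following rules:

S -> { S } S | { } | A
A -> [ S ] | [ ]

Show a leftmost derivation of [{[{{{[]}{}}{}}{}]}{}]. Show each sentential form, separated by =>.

S => A   [S -> A]
A => [S]   [A -> [ S ]]
[S] => [{S}S]   [S -> { S } S]
[{S}S] => [{A}S]   [S -> A]
[{A}S] => [{[S]}S]   [A -> [ S ]]
[{[S]}S] => [{[{S}S]}S]   [S -> { S } S]
[{[{S}S]}S] => [{[{{S}S}S]}S]   [S -> { S } S]
[{[{{S}S}S]}S] => [{[{{{S}S}S}S]}S]   [S -> { S } S]
[{[{{{S}S}S}S]}S] => [{[{{{A}S}S}S]}S]   [S -> A]
[{[{{{A}S}S}S]}S] => [{[{{{[]}S}S}S]}S]   [A -> [ ]]
[{[{{{[]}S}S}S]}S] => [{[{{{[]}{}}S}S]}S]   [S -> { }]
[{[{{{[]}{}}S}S]}S] => [{[{{{[]}{}}{}}S]}S]   [S -> { }]
[{[{{{[]}{}}{}}S]}S] => [{[{{{[]}{}}{}}{}]}S]   [S -> { }]
[{[{{{[]}{}}{}}{}]}S] => [{[{{{[]}{}}{}}{}]}{}]   [S -> { }]

S=>A=>[S]=>[{S}S]=>[{A}S]=>[{[S]}S]=>[{[{S}S]}S]=>[{[{{S}S}S]}S]=>[{[{{{S}S}S}S]}S]=>[{[{{{A}S}S}S]}S]=>[{[{{{[]}S}S}S]}S]=>[{[{{{[]}{}}S}S]}S]=>[{[{{{[]}{}}{}}S]}S]=>[{[{{{[]}{}}{}}{}]}S]=>[{[{{{[]}{}}{}}{}]}{}]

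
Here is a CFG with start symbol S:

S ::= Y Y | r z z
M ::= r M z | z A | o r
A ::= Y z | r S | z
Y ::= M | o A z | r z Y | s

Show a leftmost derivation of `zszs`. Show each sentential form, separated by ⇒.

S ⇒ YY ⇒ MY ⇒ zAY ⇒ zYzY ⇒ zszY ⇒ zszs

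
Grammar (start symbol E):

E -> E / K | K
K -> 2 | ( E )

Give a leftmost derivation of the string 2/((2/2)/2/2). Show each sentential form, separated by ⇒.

E ⇒ E/K ⇒ K/K ⇒ 2/K ⇒ 2/(E) ⇒ 2/(E/K) ⇒ 2/(E/K/K) ⇒ 2/(K/K/K) ⇒ 2/((E)/K/K) ⇒ 2/((E/K)/K/K) ⇒ 2/((K/K)/K/K) ⇒ 2/((2/K)/K/K) ⇒ 2/((2/2)/K/K) ⇒ 2/((2/2)/2/K) ⇒ 2/((2/2)/2/2)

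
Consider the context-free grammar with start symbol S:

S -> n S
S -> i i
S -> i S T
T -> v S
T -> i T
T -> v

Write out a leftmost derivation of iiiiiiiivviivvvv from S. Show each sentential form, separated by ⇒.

S⇒iST⇒iiSTT⇒iiiSTTT⇒iiiiSTTTT⇒iiiiiSTTTTT⇒iiiiiiSTTTTTT⇒iiiiiiiiTTTTTT⇒iiiiiiiivTTTTT⇒iiiiiiiivvSTTTT⇒iiiiiiiivviiTTTT⇒iiiiiiiivviivTTT⇒iiiiiiiivviivvTT⇒iiiiiiiivviivvvT⇒iiiiiiiivviivvvv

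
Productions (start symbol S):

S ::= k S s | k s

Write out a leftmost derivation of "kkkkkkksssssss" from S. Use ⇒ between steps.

S⇒kSs⇒kkSss⇒kkkSsss⇒kkkkSssss⇒kkkkkSsssss⇒kkkkkkSssssss⇒kkkkkkksssssss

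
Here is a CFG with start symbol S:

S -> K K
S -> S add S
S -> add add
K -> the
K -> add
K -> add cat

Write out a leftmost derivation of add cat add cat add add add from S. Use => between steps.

S => S add S => K K add S => add cat K add S => add cat add cat add S => add cat add cat add K K => add cat add cat add add K => add cat add cat add add add

S => S add S   [S -> S add S]
S add S => K K add S   [S -> K K]
K K add S => add cat K add S   [K -> add cat]
add cat K add S => add cat add cat add S   [K -> add cat]
add cat add cat add S => add cat add cat add K K   [S -> K K]
add cat add cat add K K => add cat add cat add add K   [K -> add]
add cat add cat add add K => add cat add cat add add add   [K -> add]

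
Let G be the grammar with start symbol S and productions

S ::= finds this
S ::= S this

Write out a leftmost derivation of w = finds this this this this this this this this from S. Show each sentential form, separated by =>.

S => S this => S this this => S this this this => S this this this this => S this this this this this => S this this this this this this => S this this this this this this this => finds this this this this this this this this

S => S this   [S ::= S this]
S this => S this this   [S ::= S this]
S this this => S this this this   [S ::= S this]
S this this this => S this this this this   [S ::= S this]
S this this this this => S this this this this this   [S ::= S this]
S this this this this this => S this this this this this this   [S ::= S this]
S this this this this this this => S this this this this this this this   [S ::= S this]
S this this this this this this this => finds this this this this this this this this   [S ::= finds this]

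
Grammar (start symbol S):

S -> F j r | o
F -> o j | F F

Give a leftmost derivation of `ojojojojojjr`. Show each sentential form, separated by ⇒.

S ⇒ Fjr ⇒ FFjr ⇒ FFFjr ⇒ FFFFjr ⇒ FFFFFjr ⇒ ojFFFFjr ⇒ ojojFFFjr ⇒ ojojojFFjr ⇒ ojojojojFjr ⇒ ojojojojojjr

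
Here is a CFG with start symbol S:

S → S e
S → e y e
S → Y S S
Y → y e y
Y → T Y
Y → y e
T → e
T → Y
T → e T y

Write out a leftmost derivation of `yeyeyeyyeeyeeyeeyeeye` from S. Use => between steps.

S => YSS => yeySS => yeyYSSS => yeyTYSSS => yeyeYSSS => yeyeyeySSS => yeyeyeyYSSSS => yeyeyeyyeSSSS => yeyeyeyyeeyeSSS => yeyeyeyyeeyeeyeSS => yeyeyeyyeeyeeyeeyeS => yeyeyeyyeeyeeyeeyeeye

S => YSS   [S → Y S S]
YSS => yeySS   [Y → y e y]
yeySS => yeyYSSS   [S → Y S S]
yeyYSSS => yeyTYSSS   [Y → T Y]
yeyTYSSS => yeyeYSSS   [T → e]
yeyeYSSS => yeyeyeySSS   [Y → y e y]
yeyeyeySSS => yeyeyeyYSSSS   [S → Y S S]
yeyeyeyYSSSS => yeyeyeyyeSSSS   [Y → y e]
yeyeyeyyeSSSS => yeyeyeyyeeyeSSS   [S → e y e]
yeyeyeyyeeyeSSS => yeyeyeyyeeyeeyeSS   [S → e y e]
yeyeyeyyeeyeeyeSS => yeyeyeyyeeyeeyeeyeS   [S → e y e]
yeyeyeyyeeyeeyeeyeS => yeyeyeyyeeyeeyeeyeeye   [S → e y e]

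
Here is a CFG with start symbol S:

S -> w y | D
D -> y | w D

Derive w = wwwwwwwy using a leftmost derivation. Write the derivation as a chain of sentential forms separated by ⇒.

S ⇒ D   [S -> D]
D ⇒ wD   [D -> w D]
wD ⇒ wwD   [D -> w D]
wwD ⇒ wwwD   [D -> w D]
wwwD ⇒ wwwwD   [D -> w D]
wwwwD ⇒ wwwwwD   [D -> w D]
wwwwwD ⇒ wwwwwwD   [D -> w D]
wwwwwwD ⇒ wwwwwwwD   [D -> w D]
wwwwwwwD ⇒ wwwwwwwy   [D -> y]

S ⇒ D ⇒ wD ⇒ wwD ⇒ wwwD ⇒ wwwwD ⇒ wwwwwD ⇒ wwwwwwD ⇒ wwwwwwwD ⇒ wwwwwwwy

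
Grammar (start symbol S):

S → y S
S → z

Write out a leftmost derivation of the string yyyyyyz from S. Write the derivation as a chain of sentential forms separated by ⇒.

S ⇒ yS ⇒ yyS ⇒ yyyS ⇒ yyyyS ⇒ yyyyyS ⇒ yyyyyyS ⇒ yyyyyyz

S ⇒ yS   [S → y S]
yS ⇒ yyS   [S → y S]
yyS ⇒ yyyS   [S → y S]
yyyS ⇒ yyyyS   [S → y S]
yyyyS ⇒ yyyyyS   [S → y S]
yyyyyS ⇒ yyyyyyS   [S → y S]
yyyyyyS ⇒ yyyyyyz   [S → z]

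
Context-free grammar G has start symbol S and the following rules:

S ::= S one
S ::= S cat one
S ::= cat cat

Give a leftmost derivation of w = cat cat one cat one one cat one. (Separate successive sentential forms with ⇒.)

S ⇒ S cat one ⇒ S one cat one ⇒ S cat one one cat one ⇒ S one cat one one cat one ⇒ cat cat one cat one one cat one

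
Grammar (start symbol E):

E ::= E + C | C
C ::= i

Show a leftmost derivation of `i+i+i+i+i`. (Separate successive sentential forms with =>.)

E => E+C   [E ::= E + C]
E+C => E+C+C   [E ::= E + C]
E+C+C => E+C+C+C   [E ::= E + C]
E+C+C+C => E+C+C+C+C   [E ::= E + C]
E+C+C+C+C => C+C+C+C+C   [E ::= C]
C+C+C+C+C => i+C+C+C+C   [C ::= i]
i+C+C+C+C => i+i+C+C+C   [C ::= i]
i+i+C+C+C => i+i+i+C+C   [C ::= i]
i+i+i+C+C => i+i+i+i+C   [C ::= i]
i+i+i+i+C => i+i+i+i+i   [C ::= i]

E => E+C => E+C+C => E+C+C+C => E+C+C+C+C => C+C+C+C+C => i+C+C+C+C => i+i+C+C+C => i+i+i+C+C => i+i+i+i+C => i+i+i+i+i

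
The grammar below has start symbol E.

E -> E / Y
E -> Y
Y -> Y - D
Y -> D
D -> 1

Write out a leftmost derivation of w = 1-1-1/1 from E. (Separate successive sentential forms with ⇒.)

E ⇒ E/Y ⇒ Y/Y ⇒ Y-D/Y ⇒ Y-D-D/Y ⇒ D-D-D/Y ⇒ 1-D-D/Y ⇒ 1-1-D/Y ⇒ 1-1-1/Y ⇒ 1-1-1/D ⇒ 1-1-1/1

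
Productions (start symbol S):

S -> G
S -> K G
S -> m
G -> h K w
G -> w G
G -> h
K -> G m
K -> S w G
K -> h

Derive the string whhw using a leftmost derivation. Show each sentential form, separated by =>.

S => G => wG => whKw => whhw

S => G   [S -> G]
G => wG   [G -> w G]
wG => whKw   [G -> h K w]
whKw => whhw   [K -> h]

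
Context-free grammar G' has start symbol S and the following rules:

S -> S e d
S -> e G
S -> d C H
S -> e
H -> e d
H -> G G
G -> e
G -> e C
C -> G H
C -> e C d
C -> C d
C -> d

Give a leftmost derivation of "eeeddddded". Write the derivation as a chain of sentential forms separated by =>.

S => Sed   [S -> S e d]
Sed => eGed   [S -> e G]
eGed => eeCed   [G -> e C]
eeCed => eeCded   [C -> C d]
eeCded => eeeCdded   [C -> e C d]
eeeCdded => eeeCddded   [C -> C d]
eeeCddded => eeeCdddded   [C -> C d]
eeeCdddded => eeeddddded   [C -> d]

S => Sed => eGed => eeCed => eeCded => eeeCdded => eeeCddded => eeeCdddded => eeeddddded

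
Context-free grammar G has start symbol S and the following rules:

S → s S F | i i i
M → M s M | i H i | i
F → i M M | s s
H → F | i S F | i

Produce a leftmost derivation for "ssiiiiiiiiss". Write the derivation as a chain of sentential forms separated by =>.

S => sSF   [S → s S F]
sSF => ssSFF   [S → s S F]
ssSFF => ssiiiFF   [S → i i i]
ssiiiFF => ssiiiiMMF   [F → i M M]
ssiiiiMMF => ssiiiiiHiMF   [M → i H i]
ssiiiiiHiMF => ssiiiiiiiMF   [H → i]
ssiiiiiiiMF => ssiiiiiiiiF   [M → i]
ssiiiiiiiiF => ssiiiiiiiiss   [F → s s]

S => sSF => ssSFF => ssiiiFF => ssiiiiMMF => ssiiiiiHiMF => ssiiiiiiiMF => ssiiiiiiiiF => ssiiiiiiiiss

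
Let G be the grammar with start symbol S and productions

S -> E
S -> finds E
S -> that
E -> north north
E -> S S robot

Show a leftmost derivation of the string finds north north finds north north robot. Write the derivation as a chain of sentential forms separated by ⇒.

S ⇒ E   [S -> E]
E ⇒ S S robot   [E -> S S robot]
S S robot ⇒ finds E S robot   [S -> finds E]
finds E S robot ⇒ finds north north S robot   [E -> north north]
finds north north S robot ⇒ finds north north finds E robot   [S -> finds E]
finds north north finds E robot ⇒ finds north north finds north north robot   [E -> north north]

S ⇒ E ⇒ S S robot ⇒ finds E S robot ⇒ finds north north S robot ⇒ finds north north finds E robot ⇒ finds north north finds north north robot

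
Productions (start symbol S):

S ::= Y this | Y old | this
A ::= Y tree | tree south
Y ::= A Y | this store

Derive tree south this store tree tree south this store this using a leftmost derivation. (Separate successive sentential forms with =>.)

S => Y this   [S ::= Y this]
Y this => A Y this   [Y ::= A Y]
A Y this => tree south Y this   [A ::= tree south]
tree south Y this => tree south A Y this   [Y ::= A Y]
tree south A Y this => tree south Y tree Y this   [A ::= Y tree]
tree south Y tree Y this => tree south this store tree Y this   [Y ::= this store]
tree south this store tree Y this => tree south this store tree A Y this   [Y ::= A Y]
tree south this store tree A Y this => tree south this store tree tree south Y this   [A ::= tree south]
tree south this store tree tree south Y this => tree south this store tree tree south this store this   [Y ::= this store]

S => Y this => A Y this => tree south Y this => tree south A Y this => tree south Y tree Y this => tree south this store tree Y this => tree south this store tree A Y this => tree south this store tree tree south Y this => tree south this store tree tree south this store this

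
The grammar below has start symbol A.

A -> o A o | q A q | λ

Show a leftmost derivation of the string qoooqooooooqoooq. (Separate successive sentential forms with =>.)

A=>qAq=>qoAoq=>qooAooq=>qoooAoooq=>qoooqAqoooq=>qoooqoAoqoooq=>qoooqooAooqoooq=>qoooqoooAoooqoooq=>qoooqooooooqoooq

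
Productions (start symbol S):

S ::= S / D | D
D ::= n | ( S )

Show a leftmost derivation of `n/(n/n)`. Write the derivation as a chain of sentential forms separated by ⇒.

S⇒S/D⇒D/D⇒n/D⇒n/(S)⇒n/(S/D)⇒n/(D/D)⇒n/(n/D)⇒n/(n/n)

S ⇒ S/D   [S ::= S / D]
S/D ⇒ D/D   [S ::= D]
D/D ⇒ n/D   [D ::= n]
n/D ⇒ n/(S)   [D ::= ( S )]
n/(S) ⇒ n/(S/D)   [S ::= S / D]
n/(S/D) ⇒ n/(D/D)   [S ::= D]
n/(D/D) ⇒ n/(n/D)   [D ::= n]
n/(n/D) ⇒ n/(n/n)   [D ::= n]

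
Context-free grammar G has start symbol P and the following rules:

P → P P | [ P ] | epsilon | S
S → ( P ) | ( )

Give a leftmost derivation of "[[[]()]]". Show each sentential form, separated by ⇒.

P ⇒ [P]   [P → [ P ]]
[P] ⇒ [[P]]   [P → [ P ]]
[[P]] ⇒ [[PP]]   [P → P P]
[[PP]] ⇒ [[PPP]]   [P → P P]
[[PPP]] ⇒ [[[P]PP]]   [P → [ P ]]
[[[P]PP]] ⇒ [[[]PP]]   [P → epsilon]
[[[]PP]] ⇒ [[[]SP]]   [P → S]
[[[]SP]] ⇒ [[[]()P]]   [S → ( )]
[[[]()P]] ⇒ [[[]()]]   [P → epsilon]

P⇒[P]⇒[[P]]⇒[[PP]]⇒[[PPP]]⇒[[[P]PP]]⇒[[[]PP]]⇒[[[]SP]]⇒[[[]()P]]⇒[[[]()]]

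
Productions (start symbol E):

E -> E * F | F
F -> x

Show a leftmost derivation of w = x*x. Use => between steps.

E => E*F => F*F => x*F => x*x

E => E*F   [E -> E * F]
E*F => F*F   [E -> F]
F*F => x*F   [F -> x]
x*F => x*x   [F -> x]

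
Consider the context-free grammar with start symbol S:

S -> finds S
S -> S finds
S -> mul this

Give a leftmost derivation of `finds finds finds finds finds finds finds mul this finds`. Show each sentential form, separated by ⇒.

S ⇒ finds S ⇒ finds finds S ⇒ finds finds finds S ⇒ finds finds finds finds S ⇒ finds finds finds finds finds S ⇒ finds finds finds finds finds S finds ⇒ finds finds finds finds finds finds S finds ⇒ finds finds finds finds finds finds finds S finds ⇒ finds finds finds finds finds finds finds mul this finds

S ⇒ finds S   [S -> finds S]
finds S ⇒ finds finds S   [S -> finds S]
finds finds S ⇒ finds finds finds S   [S -> finds S]
finds finds finds S ⇒ finds finds finds finds S   [S -> finds S]
finds finds finds finds S ⇒ finds finds finds finds finds S   [S -> finds S]
finds finds finds finds finds S ⇒ finds finds finds finds finds S finds   [S -> S finds]
finds finds finds finds finds S finds ⇒ finds finds finds finds finds finds S finds   [S -> finds S]
finds finds finds finds finds finds S finds ⇒ finds finds finds finds finds finds finds S finds   [S -> finds S]
finds finds finds finds finds finds finds S finds ⇒ finds finds finds finds finds finds finds mul this finds   [S -> mul this]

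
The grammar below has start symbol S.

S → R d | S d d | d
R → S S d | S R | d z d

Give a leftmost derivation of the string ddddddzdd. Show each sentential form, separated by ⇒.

S ⇒ Rd   [S → R d]
Rd ⇒ SRd   [R → S R]
SRd ⇒ SddRd   [S → S d d]
SddRd ⇒ SddddRd   [S → S d d]
SddddRd ⇒ dddddRd   [S → d]
dddddRd ⇒ ddddddzdd   [R → d z d]

S⇒Rd⇒SRd⇒SddRd⇒SddddRd⇒dddddRd⇒ddddddzdd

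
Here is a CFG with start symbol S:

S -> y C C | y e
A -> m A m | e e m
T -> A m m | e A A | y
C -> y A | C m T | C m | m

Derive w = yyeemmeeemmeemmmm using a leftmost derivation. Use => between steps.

S => yCC => yCmC => yCmTmC => yyAmTmC => yyeemmTmC => yyeemmeAAmC => yyeemmeeemAmC => yyeemmeeemmAmmC => yyeemmeeemmeemmmC => yyeemmeeemmeemmmm

S => yCC   [S -> y C C]
yCC => yCmC   [C -> C m]
yCmC => yCmTmC   [C -> C m T]
yCmTmC => yyAmTmC   [C -> y A]
yyAmTmC => yyeemmTmC   [A -> e e m]
yyeemmTmC => yyeemmeAAmC   [T -> e A A]
yyeemmeAAmC => yyeemmeeemAmC   [A -> e e m]
yyeemmeeemAmC => yyeemmeeemmAmmC   [A -> m A m]
yyeemmeeemmAmmC => yyeemmeeemmeemmmC   [A -> e e m]
yyeemmeeemmeemmmC => yyeemmeeemmeemmmm   [C -> m]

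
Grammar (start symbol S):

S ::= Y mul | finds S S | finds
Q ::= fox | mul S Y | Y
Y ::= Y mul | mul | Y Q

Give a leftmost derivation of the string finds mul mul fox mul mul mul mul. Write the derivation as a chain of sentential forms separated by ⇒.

S ⇒ finds S S   [S ::= finds S S]
finds S S ⇒ finds Y mul S   [S ::= Y mul]
finds Y mul S ⇒ finds Y mul mul S   [Y ::= Y mul]
finds Y mul mul S ⇒ finds Y Q mul mul S   [Y ::= Y Q]
finds Y Q mul mul S ⇒ finds Y mul Q mul mul S   [Y ::= Y mul]
finds Y mul Q mul mul S ⇒ finds mul mul Q mul mul S   [Y ::= mul]
finds mul mul Q mul mul S ⇒ finds mul mul fox mul mul S   [Q ::= fox]
finds mul mul fox mul mul S ⇒ finds mul mul fox mul mul Y mul   [S ::= Y mul]
finds mul mul fox mul mul Y mul ⇒ finds mul mul fox mul mul mul mul   [Y ::= mul]

S ⇒ finds S S ⇒ finds Y mul S ⇒ finds Y mul mul S ⇒ finds Y Q mul mul S ⇒ finds Y mul Q mul mul S ⇒ finds mul mul Q mul mul S ⇒ finds mul mul fox mul mul S ⇒ finds mul mul fox mul mul Y mul ⇒ finds mul mul fox mul mul mul mul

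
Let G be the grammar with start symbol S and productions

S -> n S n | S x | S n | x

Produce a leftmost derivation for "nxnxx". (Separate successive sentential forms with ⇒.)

S ⇒ Sx ⇒ Sxx ⇒ nSnxx ⇒ nxnxx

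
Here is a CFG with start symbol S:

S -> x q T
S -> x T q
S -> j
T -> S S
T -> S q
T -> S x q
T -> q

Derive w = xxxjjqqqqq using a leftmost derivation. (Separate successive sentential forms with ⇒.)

S ⇒ xTq   [S -> x T q]
xTq ⇒ xSqq   [T -> S q]
xSqq ⇒ xxTqqq   [S -> x T q]
xxTqqq ⇒ xxSqqqq   [T -> S q]
xxSqqqq ⇒ xxxTqqqqq   [S -> x T q]
xxxTqqqqq ⇒ xxxSSqqqqq   [T -> S S]
xxxSSqqqqq ⇒ xxxjSqqqqq   [S -> j]
xxxjSqqqqq ⇒ xxxjjqqqqq   [S -> j]

S ⇒ xTq ⇒ xSqq ⇒ xxTqqq ⇒ xxSqqqq ⇒ xxxTqqqqq ⇒ xxxSSqqqqq ⇒ xxxjSqqqqq ⇒ xxxjjqqqqq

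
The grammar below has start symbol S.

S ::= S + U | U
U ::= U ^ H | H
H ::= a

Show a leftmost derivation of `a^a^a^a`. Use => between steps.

S => U   [S ::= U]
U => U^H   [U ::= U ^ H]
U^H => U^H^H   [U ::= U ^ H]
U^H^H => U^H^H^H   [U ::= U ^ H]
U^H^H^H => H^H^H^H   [U ::= H]
H^H^H^H => a^H^H^H   [H ::= a]
a^H^H^H => a^a^H^H   [H ::= a]
a^a^H^H => a^a^a^H   [H ::= a]
a^a^a^H => a^a^a^a   [H ::= a]

S => U => U^H => U^H^H => U^H^H^H => H^H^H^H => a^H^H^H => a^a^H^H => a^a^a^H => a^a^a^a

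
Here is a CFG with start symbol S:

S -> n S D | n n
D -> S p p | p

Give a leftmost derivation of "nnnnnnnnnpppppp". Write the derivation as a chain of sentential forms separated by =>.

S => nSD   [S -> n S D]
nSD => nnSDD   [S -> n S D]
nnSDD => nnnSDDD   [S -> n S D]
nnnSDDD => nnnnSDDDD   [S -> n S D]
nnnnSDDDD => nnnnnSDDDDD   [S -> n S D]
nnnnnSDDDDD => nnnnnnnDDDDD   [S -> n n]
nnnnnnnDDDDD => nnnnnnnSppDDDD   [D -> S p p]
nnnnnnnSppDDDD => nnnnnnnnnppDDDD   [S -> n n]
nnnnnnnnnppDDDD => nnnnnnnnnpppDDD   [D -> p]
nnnnnnnnnpppDDD => nnnnnnnnnppppDD   [D -> p]
nnnnnnnnnppppDD => nnnnnnnnnpppppD   [D -> p]
nnnnnnnnnpppppD => nnnnnnnnnpppppp   [D -> p]

S=>nSD=>nnSDD=>nnnSDDD=>nnnnSDDDD=>nnnnnSDDDDD=>nnnnnnnDDDDD=>nnnnnnnSppDDDD=>nnnnnnnnnppDDDD=>nnnnnnnnnpppDDD=>nnnnnnnnnppppDD=>nnnnnnnnnpppppD=>nnnnnnnnnpppppp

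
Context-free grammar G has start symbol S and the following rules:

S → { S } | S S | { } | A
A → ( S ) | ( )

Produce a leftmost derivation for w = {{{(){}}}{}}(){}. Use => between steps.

S => SS => SSS => {S}SS => {SS}SS => {{S}S}SS => {{{S}}S}SS => {{{SS}}S}SS => {{{AS}}S}SS => {{{()S}}S}SS => {{{(){}}}S}SS => {{{(){}}}{}}SS => {{{(){}}}{}}AS => {{{(){}}}{}}()S => {{{(){}}}{}}(){}

S => SS   [S → S S]
SS => SSS   [S → S S]
SSS => {S}SS   [S → { S }]
{S}SS => {SS}SS   [S → S S]
{SS}SS => {{S}S}SS   [S → { S }]
{{S}S}SS => {{{S}}S}SS   [S → { S }]
{{{S}}S}SS => {{{SS}}S}SS   [S → S S]
{{{SS}}S}SS => {{{AS}}S}SS   [S → A]
{{{AS}}S}SS => {{{()S}}S}SS   [A → ( )]
{{{()S}}S}SS => {{{(){}}}S}SS   [S → { }]
{{{(){}}}S}SS => {{{(){}}}{}}SS   [S → { }]
{{{(){}}}{}}SS => {{{(){}}}{}}AS   [S → A]
{{{(){}}}{}}AS => {{{(){}}}{}}()S   [A → ( )]
{{{(){}}}{}}()S => {{{(){}}}{}}(){}   [S → { }]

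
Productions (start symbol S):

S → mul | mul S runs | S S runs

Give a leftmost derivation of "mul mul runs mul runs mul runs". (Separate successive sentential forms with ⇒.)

S ⇒ S S runs   [S → S S runs]
S S runs ⇒ S S runs S runs   [S → S S runs]
S S runs S runs ⇒ mul S runs S runs S runs   [S → mul S runs]
mul S runs S runs S runs ⇒ mul mul runs S runs S runs   [S → mul]
mul mul runs S runs S runs ⇒ mul mul runs mul runs S runs   [S → mul]
mul mul runs mul runs S runs ⇒ mul mul runs mul runs mul runs   [S → mul]

S ⇒ S S runs ⇒ S S runs S runs ⇒ mul S runs S runs S runs ⇒ mul mul runs S runs S runs ⇒ mul mul runs mul runs S runs ⇒ mul mul runs mul runs mul runs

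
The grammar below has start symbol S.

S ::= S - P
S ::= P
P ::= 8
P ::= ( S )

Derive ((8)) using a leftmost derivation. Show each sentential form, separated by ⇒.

S ⇒ P   [S ::= P]
P ⇒ (S)   [P ::= ( S )]
(S) ⇒ (P)   [S ::= P]
(P) ⇒ ((S))   [P ::= ( S )]
((S)) ⇒ ((P))   [S ::= P]
((P)) ⇒ ((8))   [P ::= 8]

S⇒P⇒(S)⇒(P)⇒((S))⇒((P))⇒((8))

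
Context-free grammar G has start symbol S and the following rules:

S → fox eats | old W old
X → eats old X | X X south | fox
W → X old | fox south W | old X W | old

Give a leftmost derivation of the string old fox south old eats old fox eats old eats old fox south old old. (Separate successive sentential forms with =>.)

S => old W old   [S → old W old]
old W old => old fox south W old   [W → fox south W]
old fox south W old => old fox south old X W old   [W → old X W]
old fox south old X W old => old fox south old eats old X W old   [X → eats old X]
old fox south old eats old X W old => old fox south old eats old X X south W old   [X → X X south]
old fox south old eats old X X south W old => old fox south old eats old fox X south W old   [X → fox]
old fox south old eats old fox X south W old => old fox south old eats old fox eats old X south W old   [X → eats old X]
old fox south old eats old fox eats old X south W old => old fox south old eats old fox eats old eats old X south W old   [X → eats old X]
old fox south old eats old fox eats old eats old X south W old => old fox south old eats old fox eats old eats old fox south W old   [X → fox]
old fox south old eats old fox eats old eats old fox south W old => old fox south old eats old fox eats old eats old fox south old old   [W → old]

S => old W old => old fox south W old => old fox south old X W old => old fox south old eats old X W old => old fox south old eats old X X south W old => old fox south old eats old fox X south W old => old fox south old eats old fox eats old X south W old => old fox south old eats old fox eats old eats old X south W old => old fox south old eats old fox eats old eats old fox south W old => old fox south old eats old fox eats old eats old fox south old old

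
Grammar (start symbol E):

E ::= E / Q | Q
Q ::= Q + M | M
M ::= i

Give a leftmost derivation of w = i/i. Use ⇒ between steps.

E ⇒ E/Q   [E ::= E / Q]
E/Q ⇒ Q/Q   [E ::= Q]
Q/Q ⇒ M/Q   [Q ::= M]
M/Q ⇒ i/Q   [M ::= i]
i/Q ⇒ i/M   [Q ::= M]
i/M ⇒ i/i   [M ::= i]

E ⇒ E/Q ⇒ Q/Q ⇒ M/Q ⇒ i/Q ⇒ i/M ⇒ i/i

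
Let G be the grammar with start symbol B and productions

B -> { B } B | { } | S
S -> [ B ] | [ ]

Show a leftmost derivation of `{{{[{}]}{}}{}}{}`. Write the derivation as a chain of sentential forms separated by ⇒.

B ⇒ {B}B ⇒ {{B}B}B ⇒ {{{B}B}B}B ⇒ {{{S}B}B}B ⇒ {{{[B]}B}B}B ⇒ {{{[{}]}B}B}B ⇒ {{{[{}]}{}}B}B ⇒ {{{[{}]}{}}{}}B ⇒ {{{[{}]}{}}{}}{}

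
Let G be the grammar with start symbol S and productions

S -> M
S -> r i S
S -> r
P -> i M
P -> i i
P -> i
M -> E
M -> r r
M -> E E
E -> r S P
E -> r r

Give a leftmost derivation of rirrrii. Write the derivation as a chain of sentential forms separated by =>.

S => riS => riM => riE => rirSP => rirMP => rirEP => rirrrP => rirrrii

S => riS   [S -> r i S]
riS => riM   [S -> M]
riM => riE   [M -> E]
riE => rirSP   [E -> r S P]
rirSP => rirMP   [S -> M]
rirMP => rirEP   [M -> E]
rirEP => rirrrP   [E -> r r]
rirrrP => rirrrii   [P -> i i]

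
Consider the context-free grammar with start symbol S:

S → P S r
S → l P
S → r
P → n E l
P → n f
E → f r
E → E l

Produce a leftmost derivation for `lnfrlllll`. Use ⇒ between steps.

S ⇒ lP   [S → l P]
lP ⇒ lnEl   [P → n E l]
lnEl ⇒ lnEll   [E → E l]
lnEll ⇒ lnElll   [E → E l]
lnElll ⇒ lnEllll   [E → E l]
lnEllll ⇒ lnElllll   [E → E l]
lnElllll ⇒ lnfrlllll   [E → f r]

S ⇒ lP ⇒ lnEl ⇒ lnEll ⇒ lnElll ⇒ lnEllll ⇒ lnElllll ⇒ lnfrlllll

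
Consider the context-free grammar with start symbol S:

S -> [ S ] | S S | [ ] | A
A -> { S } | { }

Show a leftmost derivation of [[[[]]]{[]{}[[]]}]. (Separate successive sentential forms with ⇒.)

S ⇒ [S]   [S -> [ S ]]
[S] ⇒ [SS]   [S -> S S]
[SS] ⇒ [[S]S]   [S -> [ S ]]
[[S]S] ⇒ [[[S]]S]   [S -> [ S ]]
[[[S]]S] ⇒ [[[[]]]S]   [S -> [ ]]
[[[[]]]S] ⇒ [[[[]]]A]   [S -> A]
[[[[]]]A] ⇒ [[[[]]]{S}]   [A -> { S }]
[[[[]]]{S}] ⇒ [[[[]]]{SS}]   [S -> S S]
[[[[]]]{SS}] ⇒ [[[[]]]{SSS}]   [S -> S S]
[[[[]]]{SSS}] ⇒ [[[[]]]{[]SS}]   [S -> [ ]]
[[[[]]]{[]SS}] ⇒ [[[[]]]{[]AS}]   [S -> A]
[[[[]]]{[]AS}] ⇒ [[[[]]]{[]{}S}]   [A -> { }]
[[[[]]]{[]{}S}] ⇒ [[[[]]]{[]{}[S]}]   [S -> [ S ]]
[[[[]]]{[]{}[S]}] ⇒ [[[[]]]{[]{}[[]]}]   [S -> [ ]]

S ⇒ [S] ⇒ [SS] ⇒ [[S]S] ⇒ [[[S]]S] ⇒ [[[[]]]S] ⇒ [[[[]]]A] ⇒ [[[[]]]{S}] ⇒ [[[[]]]{SS}] ⇒ [[[[]]]{SSS}] ⇒ [[[[]]]{[]SS}] ⇒ [[[[]]]{[]AS}] ⇒ [[[[]]]{[]{}S}] ⇒ [[[[]]]{[]{}[S]}] ⇒ [[[[]]]{[]{}[[]]}]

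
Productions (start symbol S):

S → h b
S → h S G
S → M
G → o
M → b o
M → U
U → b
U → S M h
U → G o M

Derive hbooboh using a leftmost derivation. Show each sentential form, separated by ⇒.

S ⇒ M ⇒ U ⇒ SMh ⇒ hSGMh ⇒ hMGMh ⇒ hboGMh ⇒ hbooMh ⇒ hbooboh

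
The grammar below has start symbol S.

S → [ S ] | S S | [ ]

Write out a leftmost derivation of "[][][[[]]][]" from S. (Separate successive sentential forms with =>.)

S => SS => SSS => SSSS => []SSS => [][]SS => [][][S]S => [][][[S]]S => [][][[[]]]S => [][][[[]]][]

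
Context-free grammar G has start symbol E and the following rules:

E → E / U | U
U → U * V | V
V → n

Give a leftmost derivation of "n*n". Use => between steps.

E=>U=>U*V=>V*V=>n*V=>n*n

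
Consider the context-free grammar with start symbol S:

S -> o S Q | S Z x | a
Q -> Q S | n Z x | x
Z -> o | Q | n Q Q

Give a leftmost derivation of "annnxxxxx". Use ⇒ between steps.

S ⇒ SZx ⇒ aZx ⇒ aQx ⇒ anZxx ⇒ anQxx ⇒ annZxxx ⇒ annnQQxxx ⇒ annnxQxxx ⇒ annnxxxxx

S ⇒ SZx   [S -> S Z x]
SZx ⇒ aZx   [S -> a]
aZx ⇒ aQx   [Z -> Q]
aQx ⇒ anZxx   [Q -> n Z x]
anZxx ⇒ anQxx   [Z -> Q]
anQxx ⇒ annZxxx   [Q -> n Z x]
annZxxx ⇒ annnQQxxx   [Z -> n Q Q]
annnQQxxx ⇒ annnxQxxx   [Q -> x]
annnxQxxx ⇒ annnxxxxx   [Q -> x]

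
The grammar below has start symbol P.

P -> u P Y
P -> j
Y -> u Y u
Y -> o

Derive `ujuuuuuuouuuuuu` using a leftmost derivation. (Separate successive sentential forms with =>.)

P=>uPY=>ujY=>ujuYu=>ujuuYuu=>ujuuuYuuu=>ujuuuuYuuuu=>ujuuuuuYuuuuu=>ujuuuuuuYuuuuuu=>ujuuuuuuouuuuuu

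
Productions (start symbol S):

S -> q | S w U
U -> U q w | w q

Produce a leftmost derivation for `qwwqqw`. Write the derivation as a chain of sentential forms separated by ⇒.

S ⇒ SwU ⇒ qwU ⇒ qwUqw ⇒ qwwqqw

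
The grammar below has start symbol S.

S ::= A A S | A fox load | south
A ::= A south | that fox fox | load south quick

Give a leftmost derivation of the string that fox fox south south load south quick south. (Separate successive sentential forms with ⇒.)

S ⇒ A A S ⇒ A south A S ⇒ A south south A S ⇒ that fox fox south south A S ⇒ that fox fox south south load south quick S ⇒ that fox fox south south load south quick south

S ⇒ A A S   [S ::= A A S]
A A S ⇒ A south A S   [A ::= A south]
A south A S ⇒ A south south A S   [A ::= A south]
A south south A S ⇒ that fox fox south south A S   [A ::= that fox fox]
that fox fox south south A S ⇒ that fox fox south south load south quick S   [A ::= load south quick]
that fox fox south south load south quick S ⇒ that fox fox south south load south quick south   [S ::= south]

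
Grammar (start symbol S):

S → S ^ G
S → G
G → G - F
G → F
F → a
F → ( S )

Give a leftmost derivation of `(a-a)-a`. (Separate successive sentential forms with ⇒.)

S ⇒ G ⇒ G-F ⇒ F-F ⇒ (S)-F ⇒ (G)-F ⇒ (G-F)-F ⇒ (F-F)-F ⇒ (a-F)-F ⇒ (a-a)-F ⇒ (a-a)-a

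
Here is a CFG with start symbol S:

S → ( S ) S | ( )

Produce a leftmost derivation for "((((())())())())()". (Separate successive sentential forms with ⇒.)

S⇒(S)S⇒((S)S)S⇒(((S)S)S)S⇒((((S)S)S)S)S⇒((((())S)S)S)S⇒((((())())S)S)S⇒((((())())())S)S⇒((((())())())())S⇒((((())())())())()

S ⇒ (S)S   [S → ( S ) S]
(S)S ⇒ ((S)S)S   [S → ( S ) S]
((S)S)S ⇒ (((S)S)S)S   [S → ( S ) S]
(((S)S)S)S ⇒ ((((S)S)S)S)S   [S → ( S ) S]
((((S)S)S)S)S ⇒ ((((())S)S)S)S   [S → ( )]
((((())S)S)S)S ⇒ ((((())())S)S)S   [S → ( )]
((((())())S)S)S ⇒ ((((())())())S)S   [S → ( )]
((((())())())S)S ⇒ ((((())())())())S   [S → ( )]
((((())())())())S ⇒ ((((())())())())()   [S → ( )]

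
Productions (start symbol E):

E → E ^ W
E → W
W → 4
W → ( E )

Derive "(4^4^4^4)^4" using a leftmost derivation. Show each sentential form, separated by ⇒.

E ⇒ E^W ⇒ W^W ⇒ (E)^W ⇒ (E^W)^W ⇒ (E^W^W)^W ⇒ (E^W^W^W)^W ⇒ (W^W^W^W)^W ⇒ (4^W^W^W)^W ⇒ (4^4^W^W)^W ⇒ (4^4^4^W)^W ⇒ (4^4^4^4)^W ⇒ (4^4^4^4)^4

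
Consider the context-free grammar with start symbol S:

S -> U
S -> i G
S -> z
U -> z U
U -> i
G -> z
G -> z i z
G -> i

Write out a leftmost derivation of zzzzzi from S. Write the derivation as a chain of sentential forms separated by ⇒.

S ⇒ U ⇒ zU ⇒ zzU ⇒ zzzU ⇒ zzzzU ⇒ zzzzzU ⇒ zzzzzi

S ⇒ U   [S -> U]
U ⇒ zU   [U -> z U]
zU ⇒ zzU   [U -> z U]
zzU ⇒ zzzU   [U -> z U]
zzzU ⇒ zzzzU   [U -> z U]
zzzzU ⇒ zzzzzU   [U -> z U]
zzzzzU ⇒ zzzzzi   [U -> i]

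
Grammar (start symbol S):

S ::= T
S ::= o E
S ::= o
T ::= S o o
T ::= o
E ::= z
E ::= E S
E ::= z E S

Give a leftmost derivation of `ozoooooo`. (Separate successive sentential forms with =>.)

S => T => Soo => Too => Soooo => Toooo => Soooooo => oEoooooo => ozoooooo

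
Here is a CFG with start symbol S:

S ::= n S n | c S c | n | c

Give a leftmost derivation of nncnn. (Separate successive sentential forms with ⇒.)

S ⇒ nSn ⇒ nnSnn ⇒ nncnn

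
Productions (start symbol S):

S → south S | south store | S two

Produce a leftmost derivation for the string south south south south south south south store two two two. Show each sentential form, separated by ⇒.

S ⇒ south S ⇒ south S two ⇒ south S two two ⇒ south S two two two ⇒ south south S two two two ⇒ south south south S two two two ⇒ south south south south S two two two ⇒ south south south south south S two two two ⇒ south south south south south south S two two two ⇒ south south south south south south south store two two two

S ⇒ south S   [S → south S]
south S ⇒ south S two   [S → S two]
south S two ⇒ south S two two   [S → S two]
south S two two ⇒ south S two two two   [S → S two]
south S two two two ⇒ south south S two two two   [S → south S]
south south S two two two ⇒ south south south S two two two   [S → south S]
south south south S two two two ⇒ south south south south S two two two   [S → south S]
south south south south S two two two ⇒ south south south south south S two two two   [S → south S]
south south south south south S two two two ⇒ south south south south south south S two two two   [S → south S]
south south south south south south S two two two ⇒ south south south south south south south store two two two   [S → south store]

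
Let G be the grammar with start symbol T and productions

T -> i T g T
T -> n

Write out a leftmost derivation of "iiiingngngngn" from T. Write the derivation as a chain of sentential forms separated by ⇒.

T ⇒ iTgT ⇒ iiTgTgT ⇒ iiiTgTgTgT ⇒ iiiiTgTgTgTgT ⇒ iiiingTgTgTgT ⇒ iiiingngTgTgT ⇒ iiiingngngTgT ⇒ iiiingngngngT ⇒ iiiingngngngn

T ⇒ iTgT   [T -> i T g T]
iTgT ⇒ iiTgTgT   [T -> i T g T]
iiTgTgT ⇒ iiiTgTgTgT   [T -> i T g T]
iiiTgTgTgT ⇒ iiiiTgTgTgTgT   [T -> i T g T]
iiiiTgTgTgTgT ⇒ iiiingTgTgTgT   [T -> n]
iiiingTgTgTgT ⇒ iiiingngTgTgT   [T -> n]
iiiingngTgTgT ⇒ iiiingngngTgT   [T -> n]
iiiingngngTgT ⇒ iiiingngngngT   [T -> n]
iiiingngngngT ⇒ iiiingngngngn   [T -> n]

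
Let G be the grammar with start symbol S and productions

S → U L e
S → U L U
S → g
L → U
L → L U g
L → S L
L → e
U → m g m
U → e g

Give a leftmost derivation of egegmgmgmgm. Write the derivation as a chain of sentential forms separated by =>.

S => ULU => egLU => egLUgU => egUUgU => egegUgU => egegmgmgU => egegmgmgmgm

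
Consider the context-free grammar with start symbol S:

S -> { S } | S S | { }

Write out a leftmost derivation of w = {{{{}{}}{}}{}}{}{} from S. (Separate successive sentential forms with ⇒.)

S ⇒ SS ⇒ SSS ⇒ {S}SS ⇒ {SS}SS ⇒ {{S}S}SS ⇒ {{SS}S}SS ⇒ {{{S}S}S}SS ⇒ {{{SS}S}S}SS ⇒ {{{{}S}S}S}SS ⇒ {{{{}{}}S}S}SS ⇒ {{{{}{}}{}}S}SS ⇒ {{{{}{}}{}}{}}SS ⇒ {{{{}{}}{}}{}}{}S ⇒ {{{{}{}}{}}{}}{}{}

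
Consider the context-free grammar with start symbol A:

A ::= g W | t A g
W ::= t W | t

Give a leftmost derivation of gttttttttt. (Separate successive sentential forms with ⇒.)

A⇒gW⇒gtW⇒gttW⇒gtttW⇒gttttW⇒gtttttW⇒gttttttW⇒gtttttttW⇒gttttttttW⇒gttttttttt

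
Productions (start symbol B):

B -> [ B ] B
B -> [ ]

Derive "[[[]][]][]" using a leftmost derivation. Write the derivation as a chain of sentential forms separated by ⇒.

B ⇒ [B]B   [B -> [ B ] B]
[B]B ⇒ [[B]B]B   [B -> [ B ] B]
[[B]B]B ⇒ [[[]]B]B   [B -> [ ]]
[[[]]B]B ⇒ [[[]][]]B   [B -> [ ]]
[[[]][]]B ⇒ [[[]][]][]   [B -> [ ]]

B ⇒ [B]B ⇒ [[B]B]B ⇒ [[[]]B]B ⇒ [[[]][]]B ⇒ [[[]][]][]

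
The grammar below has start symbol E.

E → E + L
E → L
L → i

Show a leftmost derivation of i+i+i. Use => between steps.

E => E+L => E+L+L => L+L+L => i+L+L => i+i+L => i+i+i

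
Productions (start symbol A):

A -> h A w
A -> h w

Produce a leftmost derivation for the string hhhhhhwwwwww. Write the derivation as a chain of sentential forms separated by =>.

A => hAw => hhAww => hhhAwww => hhhhAwwww => hhhhhAwwwww => hhhhhhwwwwww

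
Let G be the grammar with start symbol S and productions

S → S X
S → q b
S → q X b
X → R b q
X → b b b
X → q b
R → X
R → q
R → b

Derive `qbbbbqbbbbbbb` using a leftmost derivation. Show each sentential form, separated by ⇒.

S ⇒ SX ⇒ SXX ⇒ SXXX ⇒ SXXXX ⇒ qbXXXX ⇒ qbbbbXXX ⇒ qbbbbqbXX ⇒ qbbbbqbbbbX ⇒ qbbbbqbbbbbbb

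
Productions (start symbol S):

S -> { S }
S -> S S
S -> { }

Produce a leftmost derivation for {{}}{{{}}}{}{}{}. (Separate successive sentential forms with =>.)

S => SS   [S -> S S]
SS => SSS   [S -> S S]
SSS => {S}SS   [S -> { S }]
{S}SS => {{}}SS   [S -> { }]
{{}}SS => {{}}SSS   [S -> S S]
{{}}SSS => {{}}SSSS   [S -> S S]
{{}}SSSS => {{}}{S}SSS   [S -> { S }]
{{}}{S}SSS => {{}}{{S}}SSS   [S -> { S }]
{{}}{{S}}SSS => {{}}{{{}}}SSS   [S -> { }]
{{}}{{{}}}SSS => {{}}{{{}}}{}SS   [S -> { }]
{{}}{{{}}}{}SS => {{}}{{{}}}{}{}S   [S -> { }]
{{}}{{{}}}{}{}S => {{}}{{{}}}{}{}{}   [S -> { }]

S => SS => SSS => {S}SS => {{}}SS => {{}}SSS => {{}}SSSS => {{}}{S}SSS => {{}}{{S}}SSS => {{}}{{{}}}SSS => {{}}{{{}}}{}SS => {{}}{{{}}}{}{}S => {{}}{{{}}}{}{}{}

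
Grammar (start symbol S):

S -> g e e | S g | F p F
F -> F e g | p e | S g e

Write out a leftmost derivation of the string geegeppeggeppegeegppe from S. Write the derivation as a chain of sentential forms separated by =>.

S => FpF => FegpF => SgeegpF => FpFgeegpF => SgepFgeegpF => SggepFgeegpF => FpFggepFgeegpF => SgepFggepFgeegpF => geegepFggepFgeegpF => geegeppeggepFgeegpF => geegeppeggeppegeegpF => geegeppeggeppegeegppe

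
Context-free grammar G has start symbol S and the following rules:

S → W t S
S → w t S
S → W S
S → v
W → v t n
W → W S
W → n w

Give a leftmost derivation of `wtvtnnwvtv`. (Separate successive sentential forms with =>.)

S => wtS   [S → w t S]
wtS => wtWS   [S → W S]
wtWS => wtvtnS   [W → v t n]
wtvtnS => wtvtnWtS   [S → W t S]
wtvtnWtS => wtvtnWStS   [W → W S]
wtvtnWStS => wtvtnnwStS   [W → n w]
wtvtnnwStS => wtvtnnwvtS   [S → v]
wtvtnnwvtS => wtvtnnwvtv   [S → v]

S => wtS => wtWS => wtvtnS => wtvtnWtS => wtvtnWStS => wtvtnnwStS => wtvtnnwvtS => wtvtnnwvtv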